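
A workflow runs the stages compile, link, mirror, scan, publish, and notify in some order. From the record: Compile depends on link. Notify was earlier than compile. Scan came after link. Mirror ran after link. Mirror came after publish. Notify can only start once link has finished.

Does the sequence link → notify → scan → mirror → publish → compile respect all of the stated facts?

no

The constraints require publish before mirror, but in the proposed sequence mirror appears ahead of publish. That one violation is enough.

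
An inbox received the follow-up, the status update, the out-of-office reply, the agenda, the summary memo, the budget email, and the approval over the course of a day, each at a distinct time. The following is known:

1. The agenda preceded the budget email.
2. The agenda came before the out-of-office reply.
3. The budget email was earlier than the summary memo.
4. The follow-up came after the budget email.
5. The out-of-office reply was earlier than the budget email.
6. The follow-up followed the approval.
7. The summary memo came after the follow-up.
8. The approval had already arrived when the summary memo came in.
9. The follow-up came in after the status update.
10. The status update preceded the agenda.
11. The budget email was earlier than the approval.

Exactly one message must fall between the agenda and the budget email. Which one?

Tracing the constraints gives the agenda → the out-of-office reply → the budget email, so the out-of-office reply sits after the agenda and before the budget email.
No other message is forced both after the agenda and before the budget email.

the out-of-office reply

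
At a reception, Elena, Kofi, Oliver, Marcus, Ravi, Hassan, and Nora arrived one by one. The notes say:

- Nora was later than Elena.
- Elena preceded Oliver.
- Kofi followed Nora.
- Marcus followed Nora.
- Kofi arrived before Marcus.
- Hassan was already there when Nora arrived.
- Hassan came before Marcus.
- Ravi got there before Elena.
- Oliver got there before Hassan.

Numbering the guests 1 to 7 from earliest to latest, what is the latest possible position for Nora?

Nora must come before Kofi and Marcus — 2 guests forced after them.
Everything else can be placed before Nora in some valid order, so Nora can sit as late as position 7 − 2 = 5.

5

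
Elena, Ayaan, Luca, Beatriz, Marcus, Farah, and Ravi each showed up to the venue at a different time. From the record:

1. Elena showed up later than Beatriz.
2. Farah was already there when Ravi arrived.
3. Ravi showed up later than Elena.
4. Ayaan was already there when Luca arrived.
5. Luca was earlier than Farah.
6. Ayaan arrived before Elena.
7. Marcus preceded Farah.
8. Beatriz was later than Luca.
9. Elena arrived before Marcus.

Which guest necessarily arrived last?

Every other guest has a chain of constraints placing them before Ravi, so Ravi is last.

Ravi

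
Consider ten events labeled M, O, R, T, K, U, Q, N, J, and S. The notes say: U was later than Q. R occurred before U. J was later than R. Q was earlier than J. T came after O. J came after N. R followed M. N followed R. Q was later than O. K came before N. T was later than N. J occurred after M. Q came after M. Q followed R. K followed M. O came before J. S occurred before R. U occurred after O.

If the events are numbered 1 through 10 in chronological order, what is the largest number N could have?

8

N must come before J and T — 2 events forced after it.
Everything else can be placed before N in some valid order, so N can sit as late as position 10 − 2 = 8.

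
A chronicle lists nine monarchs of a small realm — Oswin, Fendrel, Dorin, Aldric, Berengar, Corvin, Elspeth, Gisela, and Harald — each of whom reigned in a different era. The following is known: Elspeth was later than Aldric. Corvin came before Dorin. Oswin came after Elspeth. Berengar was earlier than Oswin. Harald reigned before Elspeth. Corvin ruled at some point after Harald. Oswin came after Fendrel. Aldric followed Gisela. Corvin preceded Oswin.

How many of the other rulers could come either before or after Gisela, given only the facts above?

Forced after Gisela: Aldric, Elspeth, and Oswin.
That leaves Berengar, Corvin, Dorin, Fendrel, and Harald with no forced order relative to Gisela — 5.

5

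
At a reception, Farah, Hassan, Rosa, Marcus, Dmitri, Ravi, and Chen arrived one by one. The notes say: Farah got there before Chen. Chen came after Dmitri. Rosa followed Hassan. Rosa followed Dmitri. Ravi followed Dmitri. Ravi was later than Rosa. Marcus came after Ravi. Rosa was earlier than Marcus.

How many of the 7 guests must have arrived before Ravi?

Directly stated before Ravi: Dmitri and Rosa.
Hassan reaches Ravi via Hassan → Rosa → Ravi.
That's Dmitri, Hassan, and Rosa — 3 in all.

3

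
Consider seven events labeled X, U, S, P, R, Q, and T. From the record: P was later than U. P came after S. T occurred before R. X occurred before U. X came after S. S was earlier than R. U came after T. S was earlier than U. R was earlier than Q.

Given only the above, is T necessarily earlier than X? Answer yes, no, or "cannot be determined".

cannot be determined

No chain of stated constraints runs from T to X, and none runs from X to T either.
So the relative order of T and X is not fixed by the given facts.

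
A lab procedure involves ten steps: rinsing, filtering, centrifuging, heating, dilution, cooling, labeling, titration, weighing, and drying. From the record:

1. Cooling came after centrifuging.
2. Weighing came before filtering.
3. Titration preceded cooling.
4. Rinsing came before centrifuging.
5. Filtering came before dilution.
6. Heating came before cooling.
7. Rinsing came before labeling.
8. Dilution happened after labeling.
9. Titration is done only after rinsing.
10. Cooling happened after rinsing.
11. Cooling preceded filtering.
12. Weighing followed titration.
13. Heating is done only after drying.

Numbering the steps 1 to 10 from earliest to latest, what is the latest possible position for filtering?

9

Filtering must come before dilution — 1 step forced after it.
Everything else can be placed before filtering in some valid order, so filtering can sit as late as position 10 − 1 = 9.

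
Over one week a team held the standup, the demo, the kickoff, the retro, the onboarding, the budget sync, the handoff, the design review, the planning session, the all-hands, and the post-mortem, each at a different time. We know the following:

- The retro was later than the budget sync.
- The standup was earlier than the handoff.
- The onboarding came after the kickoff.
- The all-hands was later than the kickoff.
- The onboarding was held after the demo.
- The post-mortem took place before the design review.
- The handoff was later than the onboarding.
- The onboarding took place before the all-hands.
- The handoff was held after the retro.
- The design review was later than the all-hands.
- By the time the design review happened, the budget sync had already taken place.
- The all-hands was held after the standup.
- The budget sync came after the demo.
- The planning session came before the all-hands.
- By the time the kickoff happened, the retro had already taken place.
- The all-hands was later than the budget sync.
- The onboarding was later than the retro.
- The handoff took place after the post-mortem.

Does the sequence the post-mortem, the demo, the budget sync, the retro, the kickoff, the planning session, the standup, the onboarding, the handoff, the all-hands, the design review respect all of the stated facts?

yes

Check each stated constraint against the proposed order — e.g. the post-mortem is ahead of the handoff; the post-mortem is ahead of the design review. Every pair is in the required order; nothing is violated.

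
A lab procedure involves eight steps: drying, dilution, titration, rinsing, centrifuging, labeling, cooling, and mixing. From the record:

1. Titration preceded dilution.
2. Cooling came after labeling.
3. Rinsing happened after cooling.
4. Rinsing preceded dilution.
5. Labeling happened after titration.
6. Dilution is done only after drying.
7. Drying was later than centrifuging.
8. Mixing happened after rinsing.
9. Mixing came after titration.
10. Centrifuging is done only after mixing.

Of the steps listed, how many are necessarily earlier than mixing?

Directly stated before mixing: rinsing and titration.
Cooling reaches mixing via cooling → rinsing → mixing.
Labeling reaches mixing via labeling → cooling → rinsing → mixing.
That's cooling, labeling, rinsing, and titration — 4 in all.

4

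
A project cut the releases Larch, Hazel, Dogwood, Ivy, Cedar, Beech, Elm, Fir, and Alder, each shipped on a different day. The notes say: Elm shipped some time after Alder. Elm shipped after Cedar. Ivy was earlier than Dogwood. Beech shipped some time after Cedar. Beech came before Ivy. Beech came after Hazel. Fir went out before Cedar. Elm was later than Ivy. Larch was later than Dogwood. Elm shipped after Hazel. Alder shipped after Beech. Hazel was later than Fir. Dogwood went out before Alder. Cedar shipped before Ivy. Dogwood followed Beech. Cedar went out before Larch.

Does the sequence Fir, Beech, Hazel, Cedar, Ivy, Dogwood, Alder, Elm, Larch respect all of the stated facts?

no

The constraints require Cedar before Beech, but in the proposed sequence Beech appears ahead of Cedar. That one violation is enough.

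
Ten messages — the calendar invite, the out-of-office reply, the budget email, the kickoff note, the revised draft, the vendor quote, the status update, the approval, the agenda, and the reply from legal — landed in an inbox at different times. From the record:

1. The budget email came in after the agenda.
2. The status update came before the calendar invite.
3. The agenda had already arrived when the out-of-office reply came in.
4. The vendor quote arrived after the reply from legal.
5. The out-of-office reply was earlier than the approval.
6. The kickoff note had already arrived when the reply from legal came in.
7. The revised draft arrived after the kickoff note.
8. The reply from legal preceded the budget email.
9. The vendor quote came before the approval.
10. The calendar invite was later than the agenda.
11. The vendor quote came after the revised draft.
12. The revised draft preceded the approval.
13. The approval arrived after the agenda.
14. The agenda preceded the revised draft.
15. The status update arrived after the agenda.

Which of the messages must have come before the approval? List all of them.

the agenda, the kickoff note, the out-of-office reply, the reply from legal, the revised draft, the vendor quote

Directly stated before the approval: the agenda, the out-of-office reply, the revised draft, and the vendor quote.
The kickoff note reaches the approval via the kickoff note → the revised draft → the approval.
The reply from legal reaches the approval via the reply from legal → the vendor quote → the approval.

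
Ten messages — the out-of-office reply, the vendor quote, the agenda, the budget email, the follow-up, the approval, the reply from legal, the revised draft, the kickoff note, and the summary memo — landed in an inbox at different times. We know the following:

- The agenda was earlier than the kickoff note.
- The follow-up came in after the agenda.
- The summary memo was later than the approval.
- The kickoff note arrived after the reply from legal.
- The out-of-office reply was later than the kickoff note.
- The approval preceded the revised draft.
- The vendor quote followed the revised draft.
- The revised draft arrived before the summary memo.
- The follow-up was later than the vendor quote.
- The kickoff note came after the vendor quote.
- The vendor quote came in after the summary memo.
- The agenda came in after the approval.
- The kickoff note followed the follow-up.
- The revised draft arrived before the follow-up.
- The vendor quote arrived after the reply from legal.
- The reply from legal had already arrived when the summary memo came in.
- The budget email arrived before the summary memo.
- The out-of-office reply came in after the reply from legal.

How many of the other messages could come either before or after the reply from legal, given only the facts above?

4

Forced after the reply from legal: the follow-up, the kickoff note, the out-of-office reply, the summary memo, and the vendor quote.
That leaves the agenda, the approval, the budget email, and the revised draft with no forced order relative to the reply from legal — 4.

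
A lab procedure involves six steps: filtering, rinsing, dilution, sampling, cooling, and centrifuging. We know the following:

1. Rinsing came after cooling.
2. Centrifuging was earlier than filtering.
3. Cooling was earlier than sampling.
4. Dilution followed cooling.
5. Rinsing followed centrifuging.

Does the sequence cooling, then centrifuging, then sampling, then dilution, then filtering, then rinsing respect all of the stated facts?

yes

Check each stated constraint against the proposed order — e.g. centrifuging is ahead of rinsing; cooling is ahead of rinsing. Every pair is in the required order; nothing is violated.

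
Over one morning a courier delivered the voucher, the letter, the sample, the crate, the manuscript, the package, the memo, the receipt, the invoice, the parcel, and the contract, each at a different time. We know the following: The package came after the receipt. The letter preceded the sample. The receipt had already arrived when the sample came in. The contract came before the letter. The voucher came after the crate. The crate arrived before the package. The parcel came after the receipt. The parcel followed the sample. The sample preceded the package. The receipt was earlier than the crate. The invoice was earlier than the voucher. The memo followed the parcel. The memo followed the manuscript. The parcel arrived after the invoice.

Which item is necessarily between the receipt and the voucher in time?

Tracing the constraints gives the receipt → the crate → the voucher, so the crate sits after the receipt and before the voucher.
No other item is forced both after the receipt and before the voucher.

the crate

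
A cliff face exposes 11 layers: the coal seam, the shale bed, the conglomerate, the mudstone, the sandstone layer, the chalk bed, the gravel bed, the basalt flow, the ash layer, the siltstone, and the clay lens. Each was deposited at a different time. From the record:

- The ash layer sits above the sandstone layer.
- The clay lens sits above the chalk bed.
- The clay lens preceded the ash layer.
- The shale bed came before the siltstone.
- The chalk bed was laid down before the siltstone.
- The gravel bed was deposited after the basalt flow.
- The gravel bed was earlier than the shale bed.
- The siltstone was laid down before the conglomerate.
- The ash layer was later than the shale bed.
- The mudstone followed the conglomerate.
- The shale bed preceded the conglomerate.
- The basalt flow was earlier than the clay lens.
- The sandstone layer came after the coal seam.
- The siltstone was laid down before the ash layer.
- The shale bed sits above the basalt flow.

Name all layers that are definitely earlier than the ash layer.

the basalt flow, the chalk bed, the clay lens, the coal seam, the gravel bed, the sandstone layer, the shale bed, the siltstone

Directly stated before the ash layer: the clay lens, the sandstone layer, the shale bed, and the siltstone.
The basalt flow reaches the ash layer via the basalt flow → the shale bed → the ash layer.
The chalk bed reaches the ash layer via the chalk bed → the clay lens → the ash layer.
The coal seam reaches the ash layer via the coal seam → the sandstone layer → the ash layer.
Likewise the gravel bed reaches the ash layer by chaining the stated constraints.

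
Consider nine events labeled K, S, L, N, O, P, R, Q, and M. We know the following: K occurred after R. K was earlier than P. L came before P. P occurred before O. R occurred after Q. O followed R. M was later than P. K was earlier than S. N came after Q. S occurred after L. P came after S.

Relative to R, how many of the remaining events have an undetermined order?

Forced before R: Q; forced after R: K, M, O, P, and S.
That leaves L and N with no forced order relative to R — 2.

2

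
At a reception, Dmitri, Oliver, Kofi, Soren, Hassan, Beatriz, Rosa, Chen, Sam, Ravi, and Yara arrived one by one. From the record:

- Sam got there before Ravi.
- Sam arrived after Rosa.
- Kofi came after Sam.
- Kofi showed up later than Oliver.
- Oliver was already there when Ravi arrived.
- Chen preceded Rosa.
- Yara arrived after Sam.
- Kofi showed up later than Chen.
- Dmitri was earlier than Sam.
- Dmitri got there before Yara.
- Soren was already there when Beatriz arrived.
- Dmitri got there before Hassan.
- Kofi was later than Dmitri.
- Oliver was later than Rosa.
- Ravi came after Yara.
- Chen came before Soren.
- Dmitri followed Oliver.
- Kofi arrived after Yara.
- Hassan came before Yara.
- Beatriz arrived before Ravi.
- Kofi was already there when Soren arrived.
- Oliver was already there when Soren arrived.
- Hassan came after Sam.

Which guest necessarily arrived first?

Chen has a chain of constraints placing them before every other guest, so Chen must be first.

Chen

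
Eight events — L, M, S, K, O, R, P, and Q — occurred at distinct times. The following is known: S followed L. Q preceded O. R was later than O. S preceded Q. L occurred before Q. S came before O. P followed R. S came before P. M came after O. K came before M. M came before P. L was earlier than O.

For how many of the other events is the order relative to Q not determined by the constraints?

Forced before Q: L and S; forced after Q: M, O, P, and R.
That leaves K with no forced order relative to Q — 1.

1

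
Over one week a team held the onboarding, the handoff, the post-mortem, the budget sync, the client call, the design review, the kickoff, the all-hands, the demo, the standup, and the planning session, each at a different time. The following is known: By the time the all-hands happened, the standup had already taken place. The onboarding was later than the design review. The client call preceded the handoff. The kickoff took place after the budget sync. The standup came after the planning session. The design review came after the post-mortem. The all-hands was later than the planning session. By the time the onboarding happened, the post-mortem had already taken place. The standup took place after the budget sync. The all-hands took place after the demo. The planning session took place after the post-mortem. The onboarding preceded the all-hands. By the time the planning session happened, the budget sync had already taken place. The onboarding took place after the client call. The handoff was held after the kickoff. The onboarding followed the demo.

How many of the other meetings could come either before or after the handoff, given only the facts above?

Forced before the handoff: the budget sync, the client call, and the kickoff.
That leaves the all-hands, the demo, the design review, the onboarding, the planning session, the post-mortem, and the standup with no forced order relative to the handoff — 7.

7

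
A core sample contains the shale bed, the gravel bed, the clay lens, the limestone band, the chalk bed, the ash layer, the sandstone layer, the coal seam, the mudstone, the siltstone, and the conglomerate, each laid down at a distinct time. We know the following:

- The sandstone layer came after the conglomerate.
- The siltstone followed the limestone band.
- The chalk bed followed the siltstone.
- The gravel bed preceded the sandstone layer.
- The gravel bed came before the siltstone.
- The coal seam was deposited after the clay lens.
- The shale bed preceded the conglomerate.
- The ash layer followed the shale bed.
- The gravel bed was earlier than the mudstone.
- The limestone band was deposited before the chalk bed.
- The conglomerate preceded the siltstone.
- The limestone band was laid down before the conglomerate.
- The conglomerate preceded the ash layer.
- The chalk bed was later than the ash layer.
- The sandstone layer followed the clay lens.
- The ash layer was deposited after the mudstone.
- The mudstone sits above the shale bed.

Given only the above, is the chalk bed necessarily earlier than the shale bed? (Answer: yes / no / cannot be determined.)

Tracing the constraints gives the shale bed → the ash layer → the chalk bed, so the shale bed must come before the chalk bed.
That means the chalk bed cannot be before the shale bed.

no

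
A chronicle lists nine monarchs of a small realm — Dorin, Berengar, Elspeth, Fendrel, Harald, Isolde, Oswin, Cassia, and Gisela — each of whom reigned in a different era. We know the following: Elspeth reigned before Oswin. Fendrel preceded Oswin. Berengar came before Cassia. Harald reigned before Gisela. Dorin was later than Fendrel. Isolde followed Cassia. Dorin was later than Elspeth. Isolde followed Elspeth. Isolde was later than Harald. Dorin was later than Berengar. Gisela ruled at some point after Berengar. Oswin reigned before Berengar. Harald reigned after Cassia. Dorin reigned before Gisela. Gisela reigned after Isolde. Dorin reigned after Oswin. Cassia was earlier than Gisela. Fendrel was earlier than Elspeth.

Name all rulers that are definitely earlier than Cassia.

Berengar, Elspeth, Fendrel, Oswin

Directly stated before Cassia: Berengar.
Elspeth reaches Cassia via Elspeth → Oswin → Berengar → Cassia.
Fendrel reaches Cassia via Fendrel → Oswin → Berengar → Cassia.
Oswin reaches Cassia via Oswin → Berengar → Cassia.
No chain forces Dorin (or any of the others) ahead of Cassia.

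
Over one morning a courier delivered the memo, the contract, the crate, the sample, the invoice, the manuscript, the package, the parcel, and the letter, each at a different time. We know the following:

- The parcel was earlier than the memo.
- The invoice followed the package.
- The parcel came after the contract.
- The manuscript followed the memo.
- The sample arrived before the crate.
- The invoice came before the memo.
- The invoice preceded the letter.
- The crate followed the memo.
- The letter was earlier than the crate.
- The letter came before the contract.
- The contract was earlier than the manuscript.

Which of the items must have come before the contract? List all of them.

Directly stated before the contract: the letter.
The invoice reaches the contract via the invoice → the letter → the contract.
The package reaches the contract via the package → the invoice → the letter → the contract.
No chain forces the memo (or any of the others) ahead of the contract.

the invoice, the letter, the package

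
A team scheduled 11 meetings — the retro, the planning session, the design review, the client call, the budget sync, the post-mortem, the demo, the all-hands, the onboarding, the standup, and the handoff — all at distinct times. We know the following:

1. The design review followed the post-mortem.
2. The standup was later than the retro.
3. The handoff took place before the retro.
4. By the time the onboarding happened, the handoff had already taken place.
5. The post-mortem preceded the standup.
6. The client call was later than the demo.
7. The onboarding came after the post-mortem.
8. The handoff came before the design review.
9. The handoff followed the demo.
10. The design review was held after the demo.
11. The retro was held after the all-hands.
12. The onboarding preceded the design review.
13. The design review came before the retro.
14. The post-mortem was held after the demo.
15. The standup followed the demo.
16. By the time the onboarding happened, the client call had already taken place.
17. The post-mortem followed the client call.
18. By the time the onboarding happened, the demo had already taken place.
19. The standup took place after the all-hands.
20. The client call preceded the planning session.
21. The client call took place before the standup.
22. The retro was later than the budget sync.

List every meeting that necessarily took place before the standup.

Directly stated before the standup: the all-hands, the client call, the demo, the post-mortem, and the retro.
The budget sync reaches the standup via the budget sync → the retro → the standup.
The design review reaches the standup via the design review → the retro → the standup.
The handoff reaches the standup via the handoff → the retro → the standup.
Likewise the onboarding reaches the standup by chaining the stated constraints.

the all-hands, the budget sync, the client call, the demo, the design review, the handoff, the onboarding, the post-mortem, the retro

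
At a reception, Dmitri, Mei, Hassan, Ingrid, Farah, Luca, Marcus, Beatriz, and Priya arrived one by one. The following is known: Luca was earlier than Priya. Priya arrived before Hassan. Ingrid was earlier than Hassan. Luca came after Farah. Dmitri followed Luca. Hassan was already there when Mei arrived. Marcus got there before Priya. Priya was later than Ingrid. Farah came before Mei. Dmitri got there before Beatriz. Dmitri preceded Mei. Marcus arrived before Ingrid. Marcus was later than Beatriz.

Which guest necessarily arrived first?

Farah

Farah has a chain of constraints placing them before every other guest, so Farah must be first.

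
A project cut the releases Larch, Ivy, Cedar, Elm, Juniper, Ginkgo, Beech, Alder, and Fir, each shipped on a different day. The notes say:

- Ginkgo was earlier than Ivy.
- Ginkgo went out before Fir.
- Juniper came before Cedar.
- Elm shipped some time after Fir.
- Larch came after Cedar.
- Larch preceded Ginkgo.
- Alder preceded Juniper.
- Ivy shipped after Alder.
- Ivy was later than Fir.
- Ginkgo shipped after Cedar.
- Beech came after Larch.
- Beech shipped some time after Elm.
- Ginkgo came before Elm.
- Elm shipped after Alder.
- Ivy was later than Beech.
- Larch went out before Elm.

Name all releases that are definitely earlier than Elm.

Directly stated before Elm: Alder, Fir, Ginkgo, and Larch.
Cedar reaches Elm via Cedar → Larch → Elm.
Juniper reaches Elm via Juniper → Cedar → Larch → Elm.

Alder, Cedar, Fir, Ginkgo, Juniper, Larch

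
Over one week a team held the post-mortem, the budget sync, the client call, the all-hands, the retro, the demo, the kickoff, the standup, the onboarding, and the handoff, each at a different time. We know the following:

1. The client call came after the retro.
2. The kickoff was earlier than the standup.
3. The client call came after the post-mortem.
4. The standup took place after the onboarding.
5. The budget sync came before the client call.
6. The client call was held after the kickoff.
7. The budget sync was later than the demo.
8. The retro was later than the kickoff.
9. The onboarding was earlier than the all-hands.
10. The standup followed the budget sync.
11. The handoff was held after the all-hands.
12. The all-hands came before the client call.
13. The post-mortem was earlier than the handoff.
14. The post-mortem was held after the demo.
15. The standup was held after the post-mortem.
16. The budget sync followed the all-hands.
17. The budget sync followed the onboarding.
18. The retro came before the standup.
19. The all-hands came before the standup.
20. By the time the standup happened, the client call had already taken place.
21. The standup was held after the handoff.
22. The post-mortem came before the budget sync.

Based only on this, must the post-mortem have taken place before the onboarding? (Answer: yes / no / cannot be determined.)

No chain of stated constraints runs from the post-mortem to the onboarding, and none runs from the onboarding to the post-mortem either.
So the relative order of the post-mortem and the onboarding is not fixed by the given facts.

cannot be determined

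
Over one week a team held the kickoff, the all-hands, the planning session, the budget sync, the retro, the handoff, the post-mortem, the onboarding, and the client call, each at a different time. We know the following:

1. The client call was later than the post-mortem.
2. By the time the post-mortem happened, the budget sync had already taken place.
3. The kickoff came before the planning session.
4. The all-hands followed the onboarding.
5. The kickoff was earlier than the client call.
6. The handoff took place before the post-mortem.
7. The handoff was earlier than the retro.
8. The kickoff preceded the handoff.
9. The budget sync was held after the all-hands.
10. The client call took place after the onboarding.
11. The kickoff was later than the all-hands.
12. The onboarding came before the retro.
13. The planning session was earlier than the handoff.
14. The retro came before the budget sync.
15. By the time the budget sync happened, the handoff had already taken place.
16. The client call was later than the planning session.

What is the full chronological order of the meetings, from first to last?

The constraints fix every adjacent pair, so only one ordering works:
the onboarding → the all-hands → the kickoff → the planning session → the handoff → the retro → the budget sync → the post-mortem → the client call.

the onboarding, the all-hands, the kickoff, the planning session, the handoff, the retro, the budget sync, the post-mortem, the client call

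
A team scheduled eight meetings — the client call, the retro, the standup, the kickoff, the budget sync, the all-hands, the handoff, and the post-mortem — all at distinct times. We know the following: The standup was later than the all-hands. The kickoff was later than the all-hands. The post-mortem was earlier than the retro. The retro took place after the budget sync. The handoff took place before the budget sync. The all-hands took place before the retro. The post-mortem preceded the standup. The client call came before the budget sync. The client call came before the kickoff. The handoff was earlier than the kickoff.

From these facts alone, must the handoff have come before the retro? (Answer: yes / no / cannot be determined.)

yes

Chain the constraints: the handoff → the budget sync → the retro. Each link is directly stated, so the handoff comes before the retro.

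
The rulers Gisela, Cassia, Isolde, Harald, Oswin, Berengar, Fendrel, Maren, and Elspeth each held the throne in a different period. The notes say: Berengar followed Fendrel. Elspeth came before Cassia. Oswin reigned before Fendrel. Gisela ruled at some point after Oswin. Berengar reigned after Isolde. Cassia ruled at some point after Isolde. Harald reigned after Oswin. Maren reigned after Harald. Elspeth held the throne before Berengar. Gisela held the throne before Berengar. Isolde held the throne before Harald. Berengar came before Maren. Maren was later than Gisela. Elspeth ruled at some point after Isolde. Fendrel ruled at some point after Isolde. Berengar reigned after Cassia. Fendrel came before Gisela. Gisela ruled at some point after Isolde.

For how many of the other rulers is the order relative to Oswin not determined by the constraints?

Forced after Oswin: Berengar, Fendrel, Gisela, Harald, and Maren.
That leaves Cassia, Elspeth, and Isolde with no forced order relative to Oswin — 3.

3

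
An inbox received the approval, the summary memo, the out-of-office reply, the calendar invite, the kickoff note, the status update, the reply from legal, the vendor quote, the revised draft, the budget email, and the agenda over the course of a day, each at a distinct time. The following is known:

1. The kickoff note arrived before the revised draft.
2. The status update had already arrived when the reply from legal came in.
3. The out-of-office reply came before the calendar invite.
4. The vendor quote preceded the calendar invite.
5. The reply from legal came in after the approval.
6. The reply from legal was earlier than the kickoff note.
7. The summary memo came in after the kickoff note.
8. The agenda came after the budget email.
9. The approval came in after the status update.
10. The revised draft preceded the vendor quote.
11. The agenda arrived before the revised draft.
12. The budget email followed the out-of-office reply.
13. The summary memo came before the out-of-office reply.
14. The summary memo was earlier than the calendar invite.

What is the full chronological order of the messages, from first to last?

the status update, the approval, the reply from legal, the kickoff note, the summary memo, the out-of-office reply, the budget email, the agenda, the revised draft, the vendor quote, the calendar invite

The constraints fix every adjacent pair, so only one ordering works:
the status update → the approval → the reply from legal → the kickoff note → the summary memo → the out-of-office reply → the budget email → the agenda → the revised draft → the vendor quote → the calendar invite.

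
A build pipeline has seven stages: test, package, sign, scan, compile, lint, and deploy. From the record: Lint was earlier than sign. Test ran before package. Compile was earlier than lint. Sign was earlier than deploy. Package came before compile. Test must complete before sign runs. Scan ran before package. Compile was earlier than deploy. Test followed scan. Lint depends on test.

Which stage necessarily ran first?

Scan has a chain of constraints placing it before every other stage, so scan must be first.

scan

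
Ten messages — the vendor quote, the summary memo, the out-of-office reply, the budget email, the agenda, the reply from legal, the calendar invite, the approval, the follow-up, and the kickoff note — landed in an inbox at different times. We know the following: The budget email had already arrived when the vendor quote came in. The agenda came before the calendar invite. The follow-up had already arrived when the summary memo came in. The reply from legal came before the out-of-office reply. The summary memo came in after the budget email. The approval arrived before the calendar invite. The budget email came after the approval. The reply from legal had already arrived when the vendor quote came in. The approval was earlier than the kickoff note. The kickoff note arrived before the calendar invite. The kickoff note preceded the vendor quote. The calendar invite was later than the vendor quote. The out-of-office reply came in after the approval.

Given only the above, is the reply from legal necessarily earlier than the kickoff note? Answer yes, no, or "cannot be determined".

cannot be determined

No chain of stated constraints runs from the reply from legal to the kickoff note, and none runs from the kickoff note to the reply from legal either.
So the relative order of the reply from legal and the kickoff note is not fixed by the given facts.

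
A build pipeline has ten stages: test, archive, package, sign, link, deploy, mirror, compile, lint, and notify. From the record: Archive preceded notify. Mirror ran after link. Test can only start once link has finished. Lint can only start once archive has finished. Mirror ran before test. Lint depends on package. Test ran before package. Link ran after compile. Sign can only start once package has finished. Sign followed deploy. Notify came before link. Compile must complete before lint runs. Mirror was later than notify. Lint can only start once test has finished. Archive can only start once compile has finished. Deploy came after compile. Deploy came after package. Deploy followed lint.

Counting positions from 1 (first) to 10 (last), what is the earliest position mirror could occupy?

5

Archive, compile, link, and notify must all come before mirror — 4 forced predecessors.
Nothing else is forced ahead of mirror, so its earliest slot is position 4 + 1 = 5.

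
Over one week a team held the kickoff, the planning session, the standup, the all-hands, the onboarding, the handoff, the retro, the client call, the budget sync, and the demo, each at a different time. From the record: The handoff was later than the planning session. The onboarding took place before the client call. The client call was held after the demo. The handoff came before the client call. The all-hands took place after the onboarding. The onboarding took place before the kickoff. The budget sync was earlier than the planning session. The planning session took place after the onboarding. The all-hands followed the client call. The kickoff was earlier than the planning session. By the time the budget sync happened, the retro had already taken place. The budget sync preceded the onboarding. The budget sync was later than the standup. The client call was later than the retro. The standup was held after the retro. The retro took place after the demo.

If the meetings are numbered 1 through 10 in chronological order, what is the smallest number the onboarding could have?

The budget sync, the demo, the retro, and the standup must all come before the onboarding — 4 forced predecessors.
Nothing else is forced ahead of the onboarding, so its earliest slot is position 4 + 1 = 5.

5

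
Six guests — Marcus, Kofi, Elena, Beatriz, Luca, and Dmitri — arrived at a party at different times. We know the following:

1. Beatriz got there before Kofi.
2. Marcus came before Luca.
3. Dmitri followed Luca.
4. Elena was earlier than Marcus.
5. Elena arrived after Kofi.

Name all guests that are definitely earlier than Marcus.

Directly stated before Marcus: Elena.
Beatriz reaches Marcus via Beatriz → Kofi → Elena → Marcus.
Kofi reaches Marcus via Kofi → Elena → Marcus.
No chain forces Luca (or any of the others) ahead of Marcus.

Beatriz, Elena, Kofi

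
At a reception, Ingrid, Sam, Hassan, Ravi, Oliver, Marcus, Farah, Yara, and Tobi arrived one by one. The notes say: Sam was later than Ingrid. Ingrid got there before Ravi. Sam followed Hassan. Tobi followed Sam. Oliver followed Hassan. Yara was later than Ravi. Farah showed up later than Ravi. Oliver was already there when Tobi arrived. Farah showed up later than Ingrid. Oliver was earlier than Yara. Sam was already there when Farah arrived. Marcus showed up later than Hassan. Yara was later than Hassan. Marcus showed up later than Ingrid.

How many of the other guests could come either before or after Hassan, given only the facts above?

Forced after Hassan: Farah, Marcus, Oliver, Sam, Tobi, and Yara.
That leaves Ingrid and Ravi with no forced order relative to Hassan — 2.

2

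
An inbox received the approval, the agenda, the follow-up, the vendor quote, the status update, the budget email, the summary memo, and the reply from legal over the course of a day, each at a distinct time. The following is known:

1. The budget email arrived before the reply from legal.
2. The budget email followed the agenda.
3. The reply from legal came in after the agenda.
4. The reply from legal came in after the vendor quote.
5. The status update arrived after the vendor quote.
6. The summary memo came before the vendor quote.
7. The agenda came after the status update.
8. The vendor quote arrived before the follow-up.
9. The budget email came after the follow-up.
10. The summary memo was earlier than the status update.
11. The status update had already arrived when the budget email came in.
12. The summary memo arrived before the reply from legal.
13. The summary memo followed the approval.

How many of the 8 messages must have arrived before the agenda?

4

Directly stated before the agenda: the status update.
The approval reaches the agenda via the approval → the summary memo → the status update → the agenda.
The summary memo reaches the agenda via the summary memo → the status update → the agenda.
The vendor quote reaches the agenda via the vendor quote → the status update → the agenda.
No chain forces the reply from legal (or any of the others) ahead of the agenda.
That's the approval, the status update, the summary memo, and the vendor quote — 4 in all.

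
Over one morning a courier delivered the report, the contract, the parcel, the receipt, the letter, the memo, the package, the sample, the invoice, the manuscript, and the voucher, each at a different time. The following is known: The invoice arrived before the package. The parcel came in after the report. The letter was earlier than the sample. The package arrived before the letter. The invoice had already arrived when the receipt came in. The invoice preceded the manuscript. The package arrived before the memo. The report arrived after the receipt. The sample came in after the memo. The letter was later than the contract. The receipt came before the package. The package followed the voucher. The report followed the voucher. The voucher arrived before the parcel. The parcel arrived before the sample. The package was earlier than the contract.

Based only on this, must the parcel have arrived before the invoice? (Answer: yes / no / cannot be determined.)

no

Tracing the constraints gives the invoice → the receipt → the report → the parcel, so the invoice must come before the parcel.
That means the parcel cannot be before the invoice.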